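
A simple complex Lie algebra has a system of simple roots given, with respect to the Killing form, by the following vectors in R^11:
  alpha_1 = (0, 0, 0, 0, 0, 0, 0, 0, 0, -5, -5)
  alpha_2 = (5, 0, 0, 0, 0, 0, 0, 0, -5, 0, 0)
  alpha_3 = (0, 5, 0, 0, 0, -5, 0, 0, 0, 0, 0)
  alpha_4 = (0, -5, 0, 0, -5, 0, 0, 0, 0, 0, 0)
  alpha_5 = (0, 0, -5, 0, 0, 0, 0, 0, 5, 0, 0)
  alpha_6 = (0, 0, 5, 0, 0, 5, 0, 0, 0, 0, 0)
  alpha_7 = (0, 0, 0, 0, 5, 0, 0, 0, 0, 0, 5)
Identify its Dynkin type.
Compute the Cartan integers a_ij = 2(alpha_i, alpha_j)/(alpha_j, alpha_j); the resulting 7x7 Cartan matrix is
[[2, 0, 0, 0, 0, 0, -1], [0, 2, 0, 0, -1, 0, 0], [0, 0, 2, -1, 0, -1, 0], [0, 0, -1, 2, 0, 0, -1], [0, -1, 0, 0, 2, -1, 0], [0, 0, -1, 0, -1, 2, 0], [-1, 0, 0, -1, 0, 0, 2]].
All simple roots have the same length, so the diagram is simply laced. The associated Dynkin diagram is a chain of 7 nodes with single edges (A_7), so the type is A_7 (the algebra sl(8)).

A_7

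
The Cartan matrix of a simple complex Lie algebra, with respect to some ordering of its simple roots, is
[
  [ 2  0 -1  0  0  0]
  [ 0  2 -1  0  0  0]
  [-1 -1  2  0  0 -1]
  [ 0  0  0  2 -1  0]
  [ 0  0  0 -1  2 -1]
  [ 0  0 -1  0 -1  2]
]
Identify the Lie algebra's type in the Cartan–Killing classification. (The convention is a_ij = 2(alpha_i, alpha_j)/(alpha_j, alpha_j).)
The matrix has rank 6 with 2's on the diagonal. Reading the off-diagonal entries as Dynkin edges (a single edge where a_ij = a_ji = -1; a double or triple edge where a_ij * a_ji = 2 or 3), the diagram is a chain of 4 nodes with a fork of two nodes at one end (D_6). One simple-root ordering that puts it in standard form is (alpha_4, alpha_5, alpha_6, alpha_3, alpha_1, alpha_2). So the algebra is type D_6, i.e. so(12).

type D_6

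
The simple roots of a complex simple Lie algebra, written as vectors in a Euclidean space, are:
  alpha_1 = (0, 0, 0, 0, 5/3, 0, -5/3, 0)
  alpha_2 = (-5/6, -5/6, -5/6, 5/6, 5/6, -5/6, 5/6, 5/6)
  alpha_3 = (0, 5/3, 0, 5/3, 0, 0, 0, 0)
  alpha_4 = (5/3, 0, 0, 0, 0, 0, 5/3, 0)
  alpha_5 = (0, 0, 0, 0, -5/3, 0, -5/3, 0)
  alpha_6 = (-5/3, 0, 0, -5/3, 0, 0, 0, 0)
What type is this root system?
E6

Compute the Cartan integers a_ij = 2(alpha_i, alpha_j)/(alpha_j, alpha_j); the resulting 6x6 Cartan matrix is
[[2, 0, 0, -1, 0, 0], [0, 2, 0, 0, -1, 0], [0, 0, 2, 0, 0, -1], [-1, 0, 0, 2, -1, -1], [0, -1, 0, -1, 2, 0], [0, 0, -1, -1, 0, 2]].
All simple roots have the same length, so the diagram is simply laced. The associated Dynkin diagram is a chain of 5 nodes with one extra node attached to the third node from one end (E_6), so the type is E_6.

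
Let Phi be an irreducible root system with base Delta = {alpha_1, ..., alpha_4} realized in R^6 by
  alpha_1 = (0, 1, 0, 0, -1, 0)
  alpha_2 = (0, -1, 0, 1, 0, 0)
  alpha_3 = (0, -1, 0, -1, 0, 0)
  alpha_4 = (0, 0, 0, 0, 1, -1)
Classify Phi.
D4

Compute the Cartan integers a_ij = 2(alpha_i, alpha_j)/(alpha_j, alpha_j); the resulting 4x4 Cartan matrix is
[[2, -1, -1, -1], [-1, 2, 0, 0], [-1, 0, 2, 0], [-1, 0, 0, 2]].
All simple roots have the same length, so the diagram is simply laced. The associated Dynkin diagram is a chain of 2 nodes with a fork of two nodes at one end (D_4), so the type is D_4 (the algebra so(8)).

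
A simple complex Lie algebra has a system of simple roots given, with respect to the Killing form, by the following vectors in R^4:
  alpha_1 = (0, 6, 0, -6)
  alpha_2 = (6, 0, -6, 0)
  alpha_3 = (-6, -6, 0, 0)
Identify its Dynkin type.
A_3

Compute the Cartan integers a_ij = 2(alpha_i, alpha_j)/(alpha_j, alpha_j); the resulting 3x3 Cartan matrix is
[[2, 0, -1], [0, 2, -1], [-1, -1, 2]].
All simple roots have the same length, so the diagram is simply laced. The associated Dynkin diagram is a chain of 3 nodes with single edges (A_3), so the type is A_3 (the algebra sl(4)).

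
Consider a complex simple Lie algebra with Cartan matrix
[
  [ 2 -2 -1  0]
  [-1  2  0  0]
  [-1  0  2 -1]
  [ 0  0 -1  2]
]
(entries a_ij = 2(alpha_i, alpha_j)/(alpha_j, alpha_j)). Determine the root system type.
type B_4

The matrix has rank 4 with 2's on the diagonal. Reading the off-diagonal entries as Dynkin edges (a single edge where a_ij = a_ji = -1; a double or triple edge where a_ij * a_ji = 2 or 3), the diagram is a chain of 4 nodes with a double edge at one end; the terminal node there is the unique short simple root (B_4). One simple-root ordering that puts it in standard form is (alpha_4, alpha_3, alpha_1, alpha_2). So the algebra is type B_4, i.e. so(9).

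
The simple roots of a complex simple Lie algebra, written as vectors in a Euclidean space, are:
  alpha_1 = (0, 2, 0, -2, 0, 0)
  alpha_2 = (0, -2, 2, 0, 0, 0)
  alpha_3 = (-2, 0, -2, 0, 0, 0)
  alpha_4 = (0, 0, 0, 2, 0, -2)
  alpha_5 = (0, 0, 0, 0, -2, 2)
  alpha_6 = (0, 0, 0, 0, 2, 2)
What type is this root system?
Compute the Cartan integers a_ij = 2(alpha_i, alpha_j)/(alpha_j, alpha_j); the resulting 6x6 Cartan matrix is
[[2, -1, 0, -1, 0, 0], [-1, 2, -1, 0, 0, 0], [0, -1, 2, 0, 0, 0], [-1, 0, 0, 2, -1, -1], [0, 0, 0, -1, 2, 0], [0, 0, 0, -1, 0, 2]].
All simple roots have the same length, so the diagram is simply laced. The associated Dynkin diagram is a chain of 4 nodes with a fork of two nodes at one end (D_6), so the type is D_6 (the algebra so(12)).

D_6 (so(12))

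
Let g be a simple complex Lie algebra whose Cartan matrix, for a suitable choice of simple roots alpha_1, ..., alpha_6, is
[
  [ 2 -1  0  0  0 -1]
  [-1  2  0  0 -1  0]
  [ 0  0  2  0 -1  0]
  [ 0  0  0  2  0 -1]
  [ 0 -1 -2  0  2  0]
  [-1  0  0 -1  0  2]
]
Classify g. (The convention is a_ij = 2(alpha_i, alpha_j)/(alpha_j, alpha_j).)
The matrix has rank 6 with 2's on the diagonal. Reading the off-diagonal entries as Dynkin edges (a single edge where a_ij = a_ji = -1; a double or triple edge where a_ij * a_ji = 2 or 3), the diagram is a chain of 6 nodes with a double edge at one end; the terminal node there is the unique short simple root (B_6). One simple-root ordering that puts it in standard form is (alpha_4, alpha_6, alpha_1, alpha_2, alpha_5, alpha_3). So the algebra is type B_6, i.e. so(13).

B6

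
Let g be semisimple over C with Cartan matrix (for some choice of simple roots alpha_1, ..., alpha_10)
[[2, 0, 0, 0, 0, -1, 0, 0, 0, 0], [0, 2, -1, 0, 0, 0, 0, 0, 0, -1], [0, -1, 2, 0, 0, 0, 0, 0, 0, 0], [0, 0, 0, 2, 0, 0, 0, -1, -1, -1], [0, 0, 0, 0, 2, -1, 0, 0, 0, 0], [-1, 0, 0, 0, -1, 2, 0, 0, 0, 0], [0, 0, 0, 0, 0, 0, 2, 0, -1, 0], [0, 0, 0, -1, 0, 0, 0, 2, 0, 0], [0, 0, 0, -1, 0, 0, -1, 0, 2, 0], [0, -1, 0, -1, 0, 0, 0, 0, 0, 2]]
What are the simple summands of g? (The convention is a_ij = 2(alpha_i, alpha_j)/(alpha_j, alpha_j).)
A3 + E7

The diagram associated to this matrix has two connected components: the simple roots {alpha_1, alpha_5, alpha_6} form a chain of 3 nodes with single edges (A_3), and {alpha_2, alpha_3, alpha_4, alpha_7, alpha_8, alpha_9, alpha_10} form a chain of 6 nodes with one extra node attached to the third node from one end (E_7). A semisimple Lie algebra decomposes uniquely as the direct sum of simple ideals, one per connected component of its Dynkin diagram, so g ≅ A_3 ⊕ E_7 (dimension 15 + 133 = 148).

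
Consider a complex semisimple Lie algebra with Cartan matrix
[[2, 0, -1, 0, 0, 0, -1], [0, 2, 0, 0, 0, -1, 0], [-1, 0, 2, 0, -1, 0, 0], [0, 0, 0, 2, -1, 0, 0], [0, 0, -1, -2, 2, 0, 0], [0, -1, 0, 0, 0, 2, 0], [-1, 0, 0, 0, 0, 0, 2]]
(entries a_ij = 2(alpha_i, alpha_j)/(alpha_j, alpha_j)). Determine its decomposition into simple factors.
A_2 + B_5

The diagram associated to this matrix has two connected components: the simple roots {alpha_2, alpha_6} form a chain of 2 nodes with single edges (A_2), and {alpha_1, alpha_3, alpha_4, alpha_5, alpha_7} form a chain of 5 nodes with a double edge at one end; the terminal node there is the unique short simple root (B_5). A semisimple Lie algebra decomposes uniquely as the direct sum of simple ideals, one per connected component of its Dynkin diagram, so g ≅ A_2 ⊕ B_5 (dimension 8 + 55 = 63).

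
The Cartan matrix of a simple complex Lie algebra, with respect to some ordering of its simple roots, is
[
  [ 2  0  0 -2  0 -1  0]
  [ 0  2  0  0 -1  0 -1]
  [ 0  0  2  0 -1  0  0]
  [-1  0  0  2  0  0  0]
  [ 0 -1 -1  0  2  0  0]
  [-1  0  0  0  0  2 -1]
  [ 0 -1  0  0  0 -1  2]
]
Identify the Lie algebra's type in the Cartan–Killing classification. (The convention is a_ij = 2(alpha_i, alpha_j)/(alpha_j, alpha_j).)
type B_7

The matrix has rank 7 with 2's on the diagonal. Reading the off-diagonal entries as Dynkin edges (a single edge where a_ij = a_ji = -1; a double or triple edge where a_ij * a_ji = 2 or 3), the diagram is a chain of 7 nodes with a double edge at one end; the terminal node there is the unique short simple root (B_7). One simple-root ordering that puts it in standard form is (alpha_3, alpha_5, alpha_2, alpha_7, alpha_6, alpha_1, alpha_4). So the algebra is type B_7, i.e. so(15).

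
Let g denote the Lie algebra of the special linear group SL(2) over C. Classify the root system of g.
A1

This is sl(2), which has dimension 2^2 - 1 = 3 and rank 2 - 1 = 1 (a Cartan subalgebra is the diagonal traceless matrices). In the classification of classical Lie algebras, the special linear algebra sl(n+1) has type A_n; here n = 1, so the Dynkin diagram is a chain of 1 nodes with single edges (A_1). Hence the type is A_1.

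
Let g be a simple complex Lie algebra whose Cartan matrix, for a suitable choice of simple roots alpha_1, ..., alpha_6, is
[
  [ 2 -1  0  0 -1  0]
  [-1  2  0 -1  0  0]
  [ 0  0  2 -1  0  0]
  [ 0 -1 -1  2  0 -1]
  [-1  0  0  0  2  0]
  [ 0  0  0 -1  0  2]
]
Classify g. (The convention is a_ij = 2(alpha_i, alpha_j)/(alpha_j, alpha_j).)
D_6

The matrix has rank 6 with 2's on the diagonal. Reading the off-diagonal entries as Dynkin edges (a single edge where a_ij = a_ji = -1; a double or triple edge where a_ij * a_ji = 2 or 3), the diagram is a chain of 4 nodes with a fork of two nodes at one end (D_6). One simple-root ordering that puts it in standard form is (alpha_5, alpha_1, alpha_2, alpha_4, alpha_3, alpha_6). So the algebra is type D_6, i.e. so(12).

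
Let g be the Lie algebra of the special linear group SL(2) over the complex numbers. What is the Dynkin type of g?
This is sl(2), which has dimension 2^2 - 1 = 3 and rank 2 - 1 = 1 (a Cartan subalgebra is the diagonal traceless matrices). In the classification of classical Lie algebras, the special linear algebra sl(n+1) has type A_n; here n = 1, so the Dynkin diagram is a chain of 1 nodes with single edges (A_1). Hence the type is A_1.

type A_1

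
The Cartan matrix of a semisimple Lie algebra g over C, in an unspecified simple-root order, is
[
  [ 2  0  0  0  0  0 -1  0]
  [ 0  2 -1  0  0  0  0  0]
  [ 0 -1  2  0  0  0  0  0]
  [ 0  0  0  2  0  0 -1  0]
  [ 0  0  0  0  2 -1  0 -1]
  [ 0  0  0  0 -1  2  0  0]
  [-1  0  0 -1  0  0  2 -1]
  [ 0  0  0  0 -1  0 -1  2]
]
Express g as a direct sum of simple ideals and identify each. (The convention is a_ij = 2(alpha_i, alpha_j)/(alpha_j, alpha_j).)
The diagram associated to this matrix has two connected components: the simple roots {alpha_2, alpha_3} form a chain of 2 nodes with single edges (A_2), and {alpha_1, alpha_4, alpha_5, alpha_6, alpha_7, alpha_8} form a chain of 4 nodes with a fork of two nodes at one end (D_6). A semisimple Lie algebra decomposes uniquely as the direct sum of simple ideals, one per connected component of its Dynkin diagram, so g ≅ A_2 ⊕ D_6 (dimension 8 + 66 = 74).

type A_2 + type D_6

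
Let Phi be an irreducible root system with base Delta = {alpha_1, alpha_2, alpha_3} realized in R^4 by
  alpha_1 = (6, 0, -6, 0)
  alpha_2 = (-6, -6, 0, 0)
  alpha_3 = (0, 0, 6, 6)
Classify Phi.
A_3 (sl(4))

Compute the Cartan integers a_ij = 2(alpha_i, alpha_j)/(alpha_j, alpha_j); the resulting 3x3 Cartan matrix is
[[2, -1, -1], [-1, 2, 0], [-1, 0, 2]].
All simple roots have the same length, so the diagram is simply laced. The associated Dynkin diagram is a chain of 3 nodes with single edges (A_3), so the type is A_3 (the algebra sl(4)).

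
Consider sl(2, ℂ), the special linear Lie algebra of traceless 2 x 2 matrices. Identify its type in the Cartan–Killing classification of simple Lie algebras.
This is sl(2), which has dimension 2^2 - 1 = 3 and rank 2 - 1 = 1 (a Cartan subalgebra is the diagonal traceless matrices). In the classification of classical Lie algebras, the special linear algebra sl(n+1) has type A_n; here n = 1, so the Dynkin diagram is a chain of 1 nodes with single edges (A_1). Hence the type is A_1.

A_1 (sl(2))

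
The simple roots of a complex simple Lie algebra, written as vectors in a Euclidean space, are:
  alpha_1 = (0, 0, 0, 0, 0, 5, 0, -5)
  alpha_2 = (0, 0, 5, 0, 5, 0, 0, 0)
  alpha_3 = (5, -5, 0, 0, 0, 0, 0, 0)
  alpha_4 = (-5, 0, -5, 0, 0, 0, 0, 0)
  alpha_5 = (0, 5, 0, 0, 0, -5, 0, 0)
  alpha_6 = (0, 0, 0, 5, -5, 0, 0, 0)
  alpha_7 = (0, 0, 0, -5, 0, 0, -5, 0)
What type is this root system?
Compute the Cartan integers a_ij = 2(alpha_i, alpha_j)/(alpha_j, alpha_j); the resulting 7x7 Cartan matrix is
[[2, 0, 0, 0, -1, 0, 0], [0, 2, 0, -1, 0, -1, 0], [0, 0, 2, -1, -1, 0, 0], [0, -1, -1, 2, 0, 0, 0], [-1, 0, -1, 0, 2, 0, 0], [0, -1, 0, 0, 0, 2, -1], [0, 0, 0, 0, 0, -1, 2]].
All simple roots have the same length, so the diagram is simply laced. The associated Dynkin diagram is a chain of 7 nodes with single edges (A_7), so the type is A_7 (the algebra sl(8)).

A_7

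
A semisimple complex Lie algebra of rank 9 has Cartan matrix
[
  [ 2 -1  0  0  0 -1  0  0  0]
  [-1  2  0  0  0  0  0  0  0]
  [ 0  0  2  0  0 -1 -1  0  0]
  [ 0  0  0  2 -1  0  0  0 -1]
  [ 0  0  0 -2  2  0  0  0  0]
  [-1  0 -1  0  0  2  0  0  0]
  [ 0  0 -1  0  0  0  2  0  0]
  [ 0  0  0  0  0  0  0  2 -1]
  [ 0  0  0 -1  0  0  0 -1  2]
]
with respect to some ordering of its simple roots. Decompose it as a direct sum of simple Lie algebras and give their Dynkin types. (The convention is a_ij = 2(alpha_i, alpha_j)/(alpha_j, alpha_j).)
A5 ⊕ C4

The diagram associated to this matrix has two connected components: the simple roots {alpha_1, alpha_2, alpha_3, alpha_6, alpha_7} form a chain of 5 nodes with single edges (A_5), and {alpha_4, alpha_5, alpha_8, alpha_9} form a chain of 4 nodes with a double edge at one end; the terminal node there is the unique long simple root (C_4). A semisimple Lie algebra decomposes uniquely as the direct sum of simple ideals, one per connected component of its Dynkin diagram, so g ≅ A_5 ⊕ C_4 (dimension 35 + 36 = 71).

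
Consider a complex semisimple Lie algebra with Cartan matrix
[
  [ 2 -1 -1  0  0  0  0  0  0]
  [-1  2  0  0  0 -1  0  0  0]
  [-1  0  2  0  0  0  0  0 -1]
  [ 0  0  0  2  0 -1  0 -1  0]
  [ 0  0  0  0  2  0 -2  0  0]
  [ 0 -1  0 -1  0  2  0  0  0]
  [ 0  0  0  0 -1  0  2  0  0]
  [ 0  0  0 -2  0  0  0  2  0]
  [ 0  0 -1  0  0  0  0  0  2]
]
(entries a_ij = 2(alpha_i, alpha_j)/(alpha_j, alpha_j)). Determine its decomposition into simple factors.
B_2 + C_7

The diagram associated to this matrix has two connected components: the simple roots {alpha_5, alpha_7} form a chain of 2 nodes with a double edge at one end; the terminal node there is the unique short simple root (B_2), and {alpha_1, alpha_2, alpha_3, alpha_4, alpha_6, alpha_8, alpha_9} form a chain of 7 nodes with a double edge at one end; the terminal node there is the unique long simple root (C_7). A semisimple Lie algebra decomposes uniquely as the direct sum of simple ideals, one per connected component of its Dynkin diagram, so g ≅ B_2 ⊕ C_7 (dimension 10 + 105 = 115).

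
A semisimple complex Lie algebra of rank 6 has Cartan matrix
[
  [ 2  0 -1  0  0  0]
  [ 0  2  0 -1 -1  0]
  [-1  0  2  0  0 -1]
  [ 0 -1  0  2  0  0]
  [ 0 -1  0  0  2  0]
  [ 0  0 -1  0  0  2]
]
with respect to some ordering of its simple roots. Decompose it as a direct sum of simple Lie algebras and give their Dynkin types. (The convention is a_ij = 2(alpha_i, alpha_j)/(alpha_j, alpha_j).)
A3 ⊕ A3

The diagram associated to this matrix has two connected components: the simple roots {alpha_2, alpha_4, alpha_5} form a chain of 3 nodes with single edges (A_3), and {alpha_1, alpha_3, alpha_6} form a chain of 3 nodes with single edges (A_3). A semisimple Lie algebra decomposes uniquely as the direct sum of simple ideals, one per connected component of its Dynkin diagram, so g ≅ A_3 ⊕ A_3 (dimension 15 + 15 = 30).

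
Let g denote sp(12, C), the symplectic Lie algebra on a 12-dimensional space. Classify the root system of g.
This is sp(12), which has dimension 12(12+1)/2 = 78 and rank 12/2 = 6. In the classification of classical Lie algebras, the symplectic algebra sp(2n) has type C_n; here n = 6, so the Dynkin diagram is a chain of 6 nodes with a double edge at one end; the terminal node there is the unique long simple root (C_6). Hence the type is C_6.

C_6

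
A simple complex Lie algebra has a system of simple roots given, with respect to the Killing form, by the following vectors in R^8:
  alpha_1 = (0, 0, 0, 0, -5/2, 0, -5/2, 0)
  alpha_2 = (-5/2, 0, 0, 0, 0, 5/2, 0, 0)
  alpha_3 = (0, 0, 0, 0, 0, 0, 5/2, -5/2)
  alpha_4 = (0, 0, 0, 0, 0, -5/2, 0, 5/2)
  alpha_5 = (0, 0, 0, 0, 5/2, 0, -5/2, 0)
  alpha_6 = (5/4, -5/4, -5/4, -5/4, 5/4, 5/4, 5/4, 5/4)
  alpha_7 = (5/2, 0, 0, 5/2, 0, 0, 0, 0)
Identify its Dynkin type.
E_7

Compute the Cartan integers a_ij = 2(alpha_i, alpha_j)/(alpha_j, alpha_j); the resulting 7x7 Cartan matrix is
[[2, 0, -1, 0, 0, -1, 0], [0, 2, 0, -1, 0, 0, -1], [-1, 0, 2, -1, -1, 0, 0], [0, -1, -1, 2, 0, 0, 0], [0, 0, -1, 0, 2, 0, 0], [-1, 0, 0, 0, 0, 2, 0], [0, -1, 0, 0, 0, 0, 2]].
All simple roots have the same length, so the diagram is simply laced. The associated Dynkin diagram is a chain of 6 nodes with one extra node attached to the third node from one end (E_7), so the type is E_7.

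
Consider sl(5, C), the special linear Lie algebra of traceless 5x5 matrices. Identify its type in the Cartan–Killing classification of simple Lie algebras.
This is sl(5), which has dimension 5^2 - 1 = 24 and rank 5 - 1 = 4 (a Cartan subalgebra is the diagonal traceless matrices). In the classification of classical Lie algebras, the special linear algebra sl(n+1) has type A_n; here n = 4, so the Dynkin diagram is a chain of 4 nodes with single edges (A_4). Hence the type is A_4.

A4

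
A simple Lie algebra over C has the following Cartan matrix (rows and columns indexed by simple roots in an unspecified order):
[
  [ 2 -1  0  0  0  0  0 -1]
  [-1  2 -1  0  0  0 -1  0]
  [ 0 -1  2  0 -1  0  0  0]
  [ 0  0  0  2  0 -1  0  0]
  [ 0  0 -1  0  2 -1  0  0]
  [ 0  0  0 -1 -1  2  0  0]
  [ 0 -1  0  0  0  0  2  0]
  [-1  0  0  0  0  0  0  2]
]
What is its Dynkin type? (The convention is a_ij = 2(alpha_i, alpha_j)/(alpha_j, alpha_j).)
The matrix has rank 8 with 2's on the diagonal. Reading the off-diagonal entries as Dynkin edges (a single edge where a_ij = a_ji = -1; a double or triple edge where a_ij * a_ji = 2 or 3), the diagram is a chain of 7 nodes with one extra node attached to the third node from one end (E_8). One simple-root ordering that puts it in standard form is (alpha_8, alpha_7, alpha_1, alpha_2, alpha_3, alpha_5, alpha_6, alpha_4). So the algebra is type E_8.

E8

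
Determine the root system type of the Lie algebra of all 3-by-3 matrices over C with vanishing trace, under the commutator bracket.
type A_2

This is sl(3), which has dimension 3^2 - 1 = 8 and rank 3 - 1 = 2 (a Cartan subalgebra is the diagonal traceless matrices). In the classification of classical Lie algebras, the special linear algebra sl(n+1) has type A_n; here n = 2, so the Dynkin diagram is a chain of 2 nodes with single edges (A_2). Hence the type is A_2.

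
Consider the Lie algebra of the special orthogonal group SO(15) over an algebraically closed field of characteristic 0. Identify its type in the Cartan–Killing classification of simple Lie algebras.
This is so(15) with 15 odd, which has dimension 15(15-1)/2 = 105 and rank (15-1)/2 = 7. In the classification of classical Lie algebras, the orthogonal algebra so(2n+1) in an odd number of variables has type B_n; here n = 7, so the Dynkin diagram is a chain of 7 nodes with a double edge at one end; the terminal node there is the unique short simple root (B_7). Hence the type is B_7.

type B_7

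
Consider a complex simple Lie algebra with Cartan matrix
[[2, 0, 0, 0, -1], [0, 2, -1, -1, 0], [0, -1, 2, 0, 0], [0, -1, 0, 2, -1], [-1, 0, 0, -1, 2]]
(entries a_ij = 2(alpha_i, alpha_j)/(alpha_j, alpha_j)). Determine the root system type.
The matrix has rank 5 with 2's on the diagonal. Reading the off-diagonal entries as Dynkin edges (a single edge where a_ij = a_ji = -1; a double or triple edge where a_ij * a_ji = 2 or 3), the diagram is a chain of 5 nodes with single edges (A_5). One simple-root ordering that puts it in standard form is (alpha_1, alpha_5, alpha_4, alpha_2, alpha_3). So the algebra is type A_5, i.e. sl(6).

A_5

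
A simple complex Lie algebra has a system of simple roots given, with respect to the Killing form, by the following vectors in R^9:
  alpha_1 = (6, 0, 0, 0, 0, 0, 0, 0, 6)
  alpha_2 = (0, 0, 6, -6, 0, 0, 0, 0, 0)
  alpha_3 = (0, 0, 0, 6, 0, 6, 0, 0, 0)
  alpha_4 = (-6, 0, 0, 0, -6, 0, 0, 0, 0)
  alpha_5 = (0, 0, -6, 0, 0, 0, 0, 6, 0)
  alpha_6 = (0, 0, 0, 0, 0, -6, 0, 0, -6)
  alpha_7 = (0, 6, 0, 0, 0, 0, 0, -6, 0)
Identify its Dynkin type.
Compute the Cartan integers a_ij = 2(alpha_i, alpha_j)/(alpha_j, alpha_j); the resulting 7x7 Cartan matrix is
[[2, 0, 0, -1, 0, -1, 0], [0, 2, -1, 0, -1, 0, 0], [0, -1, 2, 0, 0, -1, 0], [-1, 0, 0, 2, 0, 0, 0], [0, -1, 0, 0, 2, 0, -1], [-1, 0, -1, 0, 0, 2, 0], [0, 0, 0, 0, -1, 0, 2]].
All simple roots have the same length, so the diagram is simply laced. The associated Dynkin diagram is a chain of 7 nodes with single edges (A_7), so the type is A_7 (the algebra sl(8)).

A_7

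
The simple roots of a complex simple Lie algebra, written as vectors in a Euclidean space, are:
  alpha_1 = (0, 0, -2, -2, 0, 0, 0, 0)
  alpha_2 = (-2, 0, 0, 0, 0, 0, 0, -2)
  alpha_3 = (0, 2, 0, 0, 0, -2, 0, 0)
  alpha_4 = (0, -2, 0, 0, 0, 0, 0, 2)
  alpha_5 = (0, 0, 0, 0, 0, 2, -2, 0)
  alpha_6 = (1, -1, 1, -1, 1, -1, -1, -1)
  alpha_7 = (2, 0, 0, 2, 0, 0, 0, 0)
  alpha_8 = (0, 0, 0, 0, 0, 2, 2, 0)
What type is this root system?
Compute the Cartan integers a_ij = 2(alpha_i, alpha_j)/(alpha_j, alpha_j); the resulting 8x8 Cartan matrix is
[[2, 0, 0, 0, 0, 0, -1, 0], [0, 2, 0, -1, 0, 0, -1, 0], [0, 0, 2, -1, -1, 0, 0, -1], [0, -1, -1, 2, 0, 0, 0, 0], [0, 0, -1, 0, 2, 0, 0, 0], [0, 0, 0, 0, 0, 2, 0, -1], [-1, -1, 0, 0, 0, 0, 2, 0], [0, 0, -1, 0, 0, -1, 0, 2]].
All simple roots have the same length, so the diagram is simply laced. The associated Dynkin diagram is a chain of 7 nodes with one extra node attached to the third node from one end (E_8), so the type is E_8.

type E_8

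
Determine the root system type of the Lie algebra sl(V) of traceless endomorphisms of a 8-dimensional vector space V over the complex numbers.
This is sl(8), which has dimension 8^2 - 1 = 63 and rank 8 - 1 = 7 (a Cartan subalgebra is the diagonal traceless matrices). In the classification of classical Lie algebras, the special linear algebra sl(n+1) has type A_n; here n = 7, so the Dynkin diagram is a chain of 7 nodes with single edges (A_7). Hence the type is A_7.

type A_7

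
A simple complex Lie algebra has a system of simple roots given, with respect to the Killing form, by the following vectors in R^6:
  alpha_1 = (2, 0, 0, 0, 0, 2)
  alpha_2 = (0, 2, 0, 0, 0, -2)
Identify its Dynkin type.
A2

Compute the Cartan integers a_ij = 2(alpha_i, alpha_j)/(alpha_j, alpha_j); the resulting 2x2 Cartan matrix is
[[2, -1], [-1, 2]].
All simple roots have the same length, so the diagram is simply laced. The associated Dynkin diagram is a chain of 2 nodes with single edges (A_2), so the type is A_2 (the algebra sl(3)).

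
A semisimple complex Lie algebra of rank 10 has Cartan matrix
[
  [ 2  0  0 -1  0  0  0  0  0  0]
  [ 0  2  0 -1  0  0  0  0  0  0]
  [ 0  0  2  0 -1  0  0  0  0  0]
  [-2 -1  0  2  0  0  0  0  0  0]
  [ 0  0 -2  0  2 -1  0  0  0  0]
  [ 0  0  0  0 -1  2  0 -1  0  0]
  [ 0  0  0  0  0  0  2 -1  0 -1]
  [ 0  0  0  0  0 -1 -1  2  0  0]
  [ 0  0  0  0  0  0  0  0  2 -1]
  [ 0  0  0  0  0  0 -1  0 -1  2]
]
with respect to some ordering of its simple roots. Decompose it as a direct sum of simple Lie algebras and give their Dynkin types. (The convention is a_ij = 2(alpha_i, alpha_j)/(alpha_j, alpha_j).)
The diagram associated to this matrix has two connected components: the simple roots {alpha_1, alpha_2, alpha_4} form a chain of 3 nodes with a double edge at one end; the terminal node there is the unique short simple root (B_3), and {alpha_3, alpha_5, alpha_6, alpha_7, alpha_8, alpha_9, alpha_10} form a chain of 7 nodes with a double edge at one end; the terminal node there is the unique short simple root (B_7). A semisimple Lie algebra decomposes uniquely as the direct sum of simple ideals, one per connected component of its Dynkin diagram, so g ≅ B_3 ⊕ B_7 (dimension 21 + 105 = 126).

B_3 ⊕ B_7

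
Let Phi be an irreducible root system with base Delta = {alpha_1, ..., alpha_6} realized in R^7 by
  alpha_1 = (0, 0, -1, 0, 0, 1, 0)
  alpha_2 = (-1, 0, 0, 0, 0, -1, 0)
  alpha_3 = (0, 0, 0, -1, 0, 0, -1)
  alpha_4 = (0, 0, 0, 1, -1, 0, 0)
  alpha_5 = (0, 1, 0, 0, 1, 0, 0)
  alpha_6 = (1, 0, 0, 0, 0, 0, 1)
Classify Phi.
A_6 (sl(7))

Compute the Cartan integers a_ij = 2(alpha_i, alpha_j)/(alpha_j, alpha_j); the resulting 6x6 Cartan matrix is
[[2, -1, 0, 0, 0, 0], [-1, 2, 0, 0, 0, -1], [0, 0, 2, -1, 0, -1], [0, 0, -1, 2, -1, 0], [0, 0, 0, -1, 2, 0], [0, -1, -1, 0, 0, 2]].
All simple roots have the same length, so the diagram is simply laced. The associated Dynkin diagram is a chain of 6 nodes with single edges (A_6), so the type is A_6 (the algebra sl(7)).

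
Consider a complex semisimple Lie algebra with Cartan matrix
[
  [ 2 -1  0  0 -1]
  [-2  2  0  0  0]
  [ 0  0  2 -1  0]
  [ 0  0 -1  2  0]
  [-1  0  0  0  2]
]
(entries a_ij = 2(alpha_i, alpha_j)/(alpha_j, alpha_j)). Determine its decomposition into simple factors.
The diagram associated to this matrix has two connected components: the simple roots {alpha_3, alpha_4} form a chain of 2 nodes with single edges (A_2), and {alpha_1, alpha_2, alpha_5} form a chain of 3 nodes with a double edge at one end; the terminal node there is the unique long simple root (C_3). A semisimple Lie algebra decomposes uniquely as the direct sum of simple ideals, one per connected component of its Dynkin diagram, so g ≅ A_2 ⊕ C_3 (dimension 8 + 21 = 29).

A2 + C3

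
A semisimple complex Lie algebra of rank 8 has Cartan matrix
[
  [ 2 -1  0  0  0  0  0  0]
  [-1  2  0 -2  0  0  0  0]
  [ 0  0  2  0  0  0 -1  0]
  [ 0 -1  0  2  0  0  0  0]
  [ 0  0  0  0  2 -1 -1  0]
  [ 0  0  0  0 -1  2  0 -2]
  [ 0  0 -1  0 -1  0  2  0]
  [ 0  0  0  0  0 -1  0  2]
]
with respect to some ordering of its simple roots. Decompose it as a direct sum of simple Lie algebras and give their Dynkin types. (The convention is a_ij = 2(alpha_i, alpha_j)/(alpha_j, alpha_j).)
The diagram associated to this matrix has two connected components: the simple roots {alpha_1, alpha_2, alpha_4} form a chain of 3 nodes with a double edge at one end; the terminal node there is the unique short simple root (B_3), and {alpha_3, alpha_5, alpha_6, alpha_7, alpha_8} form a chain of 5 nodes with a double edge at one end; the terminal node there is the unique short simple root (B_5). A semisimple Lie algebra decomposes uniquely as the direct sum of simple ideals, one per connected component of its Dynkin diagram, so g ≅ B_3 ⊕ B_5 (dimension 21 + 55 = 76).

B_3 ⊕ B_5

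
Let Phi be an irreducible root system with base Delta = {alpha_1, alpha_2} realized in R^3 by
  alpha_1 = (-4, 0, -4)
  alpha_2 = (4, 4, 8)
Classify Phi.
Compute the Cartan integers a_ij = 2(alpha_i, alpha_j)/(alpha_j, alpha_j); the resulting 2x2 Cartan matrix is
[[2, -1], [-3, 2]].
The roots have two lengths (squared-length ratio 3:1); the short ones are alpha_{1}. The associated Dynkin diagram is two nodes joined by a triple edge (G_2), so the type is G_2.

G_2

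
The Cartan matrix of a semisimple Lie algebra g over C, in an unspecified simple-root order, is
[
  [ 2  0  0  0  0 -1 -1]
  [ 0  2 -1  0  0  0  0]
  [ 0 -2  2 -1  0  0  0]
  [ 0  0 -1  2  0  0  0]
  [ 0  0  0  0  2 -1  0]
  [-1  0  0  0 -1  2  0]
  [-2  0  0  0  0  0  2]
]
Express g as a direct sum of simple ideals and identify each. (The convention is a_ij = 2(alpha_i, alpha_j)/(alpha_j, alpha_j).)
B3 ⊕ C4

The diagram associated to this matrix has two connected components: the simple roots {alpha_2, alpha_3, alpha_4} form a chain of 3 nodes with a double edge at one end; the terminal node there is the unique short simple root (B_3), and {alpha_1, alpha_5, alpha_6, alpha_7} form a chain of 4 nodes with a double edge at one end; the terminal node there is the unique long simple root (C_4). A semisimple Lie algebra decomposes uniquely as the direct sum of simple ideals, one per connected component of its Dynkin diagram, so g ≅ B_3 ⊕ C_4 (dimension 21 + 36 = 57).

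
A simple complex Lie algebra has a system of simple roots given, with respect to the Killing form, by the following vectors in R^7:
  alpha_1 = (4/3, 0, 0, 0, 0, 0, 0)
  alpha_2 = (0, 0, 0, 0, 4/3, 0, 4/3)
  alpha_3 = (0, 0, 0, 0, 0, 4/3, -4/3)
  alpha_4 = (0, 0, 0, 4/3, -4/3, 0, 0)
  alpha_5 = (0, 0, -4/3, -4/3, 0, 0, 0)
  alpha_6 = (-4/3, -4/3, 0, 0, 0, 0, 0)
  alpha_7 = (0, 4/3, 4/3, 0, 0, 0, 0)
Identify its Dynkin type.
Compute the Cartan integers a_ij = 2(alpha_i, alpha_j)/(alpha_j, alpha_j); the resulting 7x7 Cartan matrix is
[[2, 0, 0, 0, 0, -1, 0], [0, 2, -1, -1, 0, 0, 0], [0, -1, 2, 0, 0, 0, 0], [0, -1, 0, 2, -1, 0, 0], [0, 0, 0, -1, 2, 0, -1], [-2, 0, 0, 0, 0, 2, -1], [0, 0, 0, 0, -1, -1, 2]].
The roots have two lengths (squared-length ratio 2:1); the short ones are alpha_{1}. The associated Dynkin diagram is a chain of 7 nodes with a double edge at one end; the terminal node there is the unique short simple root (B_7), so the type is B_7 (the algebra so(15)).

B_7 (so(15))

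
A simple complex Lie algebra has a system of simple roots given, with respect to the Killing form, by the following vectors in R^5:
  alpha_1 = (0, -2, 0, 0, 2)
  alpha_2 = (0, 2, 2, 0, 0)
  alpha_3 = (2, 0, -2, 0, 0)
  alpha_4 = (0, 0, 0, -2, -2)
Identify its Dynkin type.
type A_4

Compute the Cartan integers a_ij = 2(alpha_i, alpha_j)/(alpha_j, alpha_j); the resulting 4x4 Cartan matrix is
[[2, -1, 0, -1], [-1, 2, -1, 0], [0, -1, 2, 0], [-1, 0, 0, 2]].
All simple roots have the same length, so the diagram is simply laced. The associated Dynkin diagram is a chain of 4 nodes with single edges (A_4), so the type is A_4 (the algebra sl(5)).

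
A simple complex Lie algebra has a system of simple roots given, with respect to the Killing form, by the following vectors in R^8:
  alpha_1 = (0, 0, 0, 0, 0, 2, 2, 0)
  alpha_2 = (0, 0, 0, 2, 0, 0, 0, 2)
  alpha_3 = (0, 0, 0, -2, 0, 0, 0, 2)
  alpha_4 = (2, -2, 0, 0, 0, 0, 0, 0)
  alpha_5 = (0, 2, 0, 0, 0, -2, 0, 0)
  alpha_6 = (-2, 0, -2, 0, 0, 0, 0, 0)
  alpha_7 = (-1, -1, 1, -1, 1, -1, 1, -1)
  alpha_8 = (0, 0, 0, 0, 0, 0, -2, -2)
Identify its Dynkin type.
Compute the Cartan integers a_ij = 2(alpha_i, alpha_j)/(alpha_j, alpha_j); the resulting 8x8 Cartan matrix is
[[2, 0, 0, 0, -1, 0, 0, -1], [0, 2, 0, 0, 0, 0, -1, -1], [0, 0, 2, 0, 0, 0, 0, -1], [0, 0, 0, 2, -1, -1, 0, 0], [-1, 0, 0, -1, 2, 0, 0, 0], [0, 0, 0, -1, 0, 2, 0, 0], [0, -1, 0, 0, 0, 0, 2, 0], [-1, -1, -1, 0, 0, 0, 0, 2]].
All simple roots have the same length, so the diagram is simply laced. The associated Dynkin diagram is a chain of 7 nodes with one extra node attached to the third node from one end (E_8), so the type is E_8.

E_8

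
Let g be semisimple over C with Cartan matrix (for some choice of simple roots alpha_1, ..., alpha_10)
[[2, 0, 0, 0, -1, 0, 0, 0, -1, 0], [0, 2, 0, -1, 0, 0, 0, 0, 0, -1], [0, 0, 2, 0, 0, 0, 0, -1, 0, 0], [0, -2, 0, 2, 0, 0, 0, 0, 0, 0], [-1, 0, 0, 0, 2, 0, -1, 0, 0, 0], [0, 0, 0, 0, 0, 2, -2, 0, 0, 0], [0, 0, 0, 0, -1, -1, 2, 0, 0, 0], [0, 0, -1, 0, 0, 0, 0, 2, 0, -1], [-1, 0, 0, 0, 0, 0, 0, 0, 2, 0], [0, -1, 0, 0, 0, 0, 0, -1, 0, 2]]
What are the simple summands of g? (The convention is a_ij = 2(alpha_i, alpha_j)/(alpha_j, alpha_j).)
C_5 + C_5

The diagram associated to this matrix has two connected components: the simple roots {alpha_1, alpha_5, alpha_6, alpha_7, alpha_9} form a chain of 5 nodes with a double edge at one end; the terminal node there is the unique long simple root (C_5), and {alpha_2, alpha_3, alpha_4, alpha_8, alpha_10} form a chain of 5 nodes with a double edge at one end; the terminal node there is the unique long simple root (C_5). A semisimple Lie algebra decomposes uniquely as the direct sum of simple ideals, one per connected component of its Dynkin diagram, so g ≅ C_5 ⊕ C_5 (dimension 55 + 55 = 110).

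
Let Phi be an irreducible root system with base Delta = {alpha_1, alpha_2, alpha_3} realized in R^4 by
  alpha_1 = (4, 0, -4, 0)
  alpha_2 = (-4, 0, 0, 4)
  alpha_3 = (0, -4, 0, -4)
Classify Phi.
A_3 (sl(4))

Compute the Cartan integers a_ij = 2(alpha_i, alpha_j)/(alpha_j, alpha_j); the resulting 3x3 Cartan matrix is
[[2, -1, 0], [-1, 2, -1], [0, -1, 2]].
All simple roots have the same length, so the diagram is simply laced. The associated Dynkin diagram is a chain of 3 nodes with single edges (A_3), so the type is A_3 (the algebra sl(4)).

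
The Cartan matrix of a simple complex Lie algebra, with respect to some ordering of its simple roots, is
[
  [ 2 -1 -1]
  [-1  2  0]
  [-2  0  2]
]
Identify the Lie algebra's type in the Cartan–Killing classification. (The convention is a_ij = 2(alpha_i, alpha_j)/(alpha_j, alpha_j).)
The matrix has rank 3 with 2's on the diagonal. Reading the off-diagonal entries as Dynkin edges (a single edge where a_ij = a_ji = -1; a double or triple edge where a_ij * a_ji = 2 or 3), the diagram is a chain of 3 nodes with a double edge at one end; the terminal node there is the unique long simple root (C_3). One simple-root ordering that puts it in standard form is (alpha_2, alpha_1, alpha_3). So the algebra is type C_3, i.e. sp(6).

C_3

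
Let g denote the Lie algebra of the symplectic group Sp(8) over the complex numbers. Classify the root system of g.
This is sp(8), which has dimension 8(8+1)/2 = 36 and rank 8/2 = 4. In the classification of classical Lie algebras, the symplectic algebra sp(2n) has type C_n; here n = 4, so the Dynkin diagram is a chain of 4 nodes with a double edge at one end; the terminal node there is the unique long simple root (C_4). Hence the type is C_4.

C_4 (sp(8))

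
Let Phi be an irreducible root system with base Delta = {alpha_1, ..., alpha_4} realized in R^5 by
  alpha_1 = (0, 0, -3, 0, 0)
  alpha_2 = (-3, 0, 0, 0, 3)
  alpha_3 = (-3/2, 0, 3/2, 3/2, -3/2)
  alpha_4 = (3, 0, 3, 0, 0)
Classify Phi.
type F_4

Compute the Cartan integers a_ij = 2(alpha_i, alpha_j)/(alpha_j, alpha_j); the resulting 4x4 Cartan matrix is
[[2, 0, -1, -1], [0, 2, 0, -1], [-1, 0, 2, 0], [-2, -1, 0, 2]].
The roots have two lengths (squared-length ratio 2:1); the short ones are alpha_{1,3}. The associated Dynkin diagram is a chain of 4 nodes with a double edge between the middle two (F_4), so the type is F_4.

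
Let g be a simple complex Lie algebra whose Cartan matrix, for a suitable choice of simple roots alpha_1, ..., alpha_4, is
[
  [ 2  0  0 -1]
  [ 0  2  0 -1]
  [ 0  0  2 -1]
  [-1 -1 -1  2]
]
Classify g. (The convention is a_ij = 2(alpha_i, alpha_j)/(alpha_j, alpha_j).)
The matrix has rank 4 with 2's on the diagonal. Reading the off-diagonal entries as Dynkin edges (a single edge where a_ij = a_ji = -1; a double or triple edge where a_ij * a_ji = 2 or 3), the diagram is a chain of 2 nodes with a fork of two nodes at one end (D_4). One simple-root ordering that puts it in standard form is (alpha_2, alpha_4, alpha_1, alpha_3). So the algebra is type D_4, i.e. so(8).

D_4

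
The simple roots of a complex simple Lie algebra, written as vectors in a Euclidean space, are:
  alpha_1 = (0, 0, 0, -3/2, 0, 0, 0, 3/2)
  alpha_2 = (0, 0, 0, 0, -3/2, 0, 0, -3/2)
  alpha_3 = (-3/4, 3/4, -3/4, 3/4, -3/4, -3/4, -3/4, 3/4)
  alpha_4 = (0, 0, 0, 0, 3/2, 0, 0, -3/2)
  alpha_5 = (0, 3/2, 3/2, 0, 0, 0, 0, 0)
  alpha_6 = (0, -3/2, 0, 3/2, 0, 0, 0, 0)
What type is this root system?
Compute the Cartan integers a_ij = 2(alpha_i, alpha_j)/(alpha_j, alpha_j); the resulting 6x6 Cartan matrix is
[[2, -1, 0, -1, 0, -1], [-1, 2, 0, 0, 0, 0], [0, 0, 2, -1, 0, 0], [-1, 0, -1, 2, 0, 0], [0, 0, 0, 0, 2, -1], [-1, 0, 0, 0, -1, 2]].
All simple roots have the same length, so the diagram is simply laced. The associated Dynkin diagram is a chain of 5 nodes with one extra node attached to the third node from one end (E_6), so the type is E_6.

E6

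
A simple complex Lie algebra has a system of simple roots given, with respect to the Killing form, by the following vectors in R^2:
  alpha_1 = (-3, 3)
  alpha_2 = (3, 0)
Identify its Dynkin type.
B2

Compute the Cartan integers a_ij = 2(alpha_i, alpha_j)/(alpha_j, alpha_j); the resulting 2x2 Cartan matrix is
[[2, -2], [-1, 2]].
The roots have two lengths (squared-length ratio 2:1); the short ones are alpha_{2}. The associated Dynkin diagram is a chain of 2 nodes with a double edge at one end; the terminal node there is the unique short simple root (B_2), so the type is B_2 (the algebra so(5)).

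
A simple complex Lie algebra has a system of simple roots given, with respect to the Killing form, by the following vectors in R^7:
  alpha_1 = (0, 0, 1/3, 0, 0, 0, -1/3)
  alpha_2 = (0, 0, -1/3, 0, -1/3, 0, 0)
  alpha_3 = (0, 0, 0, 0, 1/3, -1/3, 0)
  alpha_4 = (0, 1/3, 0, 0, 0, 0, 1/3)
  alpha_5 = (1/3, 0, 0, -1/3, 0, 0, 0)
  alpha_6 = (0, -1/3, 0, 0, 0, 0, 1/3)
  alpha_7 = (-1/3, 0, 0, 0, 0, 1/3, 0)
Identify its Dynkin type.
D_7

Compute the Cartan integers a_ij = 2(alpha_i, alpha_j)/(alpha_j, alpha_j); the resulting 7x7 Cartan matrix is
[[2, -1, 0, -1, 0, -1, 0], [-1, 2, -1, 0, 0, 0, 0], [0, -1, 2, 0, 0, 0, -1], [-1, 0, 0, 2, 0, 0, 0], [0, 0, 0, 0, 2, 0, -1], [-1, 0, 0, 0, 0, 2, 0], [0, 0, -1, 0, -1, 0, 2]].
All simple roots have the same length, so the diagram is simply laced. The associated Dynkin diagram is a chain of 5 nodes with a fork of two nodes at one end (D_7), so the type is D_7 (the algebra so(14)).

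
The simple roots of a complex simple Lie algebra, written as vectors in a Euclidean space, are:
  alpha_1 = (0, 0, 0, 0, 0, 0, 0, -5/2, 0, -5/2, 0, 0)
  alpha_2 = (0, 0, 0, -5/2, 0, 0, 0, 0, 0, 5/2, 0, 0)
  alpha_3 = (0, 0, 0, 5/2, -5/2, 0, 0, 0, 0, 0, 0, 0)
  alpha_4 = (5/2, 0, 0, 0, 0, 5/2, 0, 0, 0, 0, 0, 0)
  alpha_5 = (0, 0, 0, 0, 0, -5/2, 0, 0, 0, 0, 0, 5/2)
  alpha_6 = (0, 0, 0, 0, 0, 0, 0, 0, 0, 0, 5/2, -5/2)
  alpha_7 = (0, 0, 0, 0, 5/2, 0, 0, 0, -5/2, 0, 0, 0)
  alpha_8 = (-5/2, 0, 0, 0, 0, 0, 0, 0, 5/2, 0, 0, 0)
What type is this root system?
Compute the Cartan integers a_ij = 2(alpha_i, alpha_j)/(alpha_j, alpha_j); the resulting 8x8 Cartan matrix is
[[2, -1, 0, 0, 0, 0, 0, 0], [-1, 2, -1, 0, 0, 0, 0, 0], [0, -1, 2, 0, 0, 0, -1, 0], [0, 0, 0, 2, -1, 0, 0, -1], [0, 0, 0, -1, 2, -1, 0, 0], [0, 0, 0, 0, -1, 2, 0, 0], [0, 0, -1, 0, 0, 0, 2, -1], [0, 0, 0, -1, 0, 0, -1, 2]].
All simple roots have the same length, so the diagram is simply laced. The associated Dynkin diagram is a chain of 8 nodes with single edges (A_8), so the type is A_8 (the algebra sl(9)).

A_8 (sl(9))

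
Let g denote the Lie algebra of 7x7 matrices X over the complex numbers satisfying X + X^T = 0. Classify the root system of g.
B_3

This is so(7) with 7 odd, which has dimension 7(7-1)/2 = 21 and rank (7-1)/2 = 3. In the classification of classical Lie algebras, the orthogonal algebra so(2n+1) in an odd number of variables has type B_n; here n = 3, so the Dynkin diagram is a chain of 3 nodes with a double edge at one end; the terminal node there is the unique short simple root (B_3). Hence the type is B_3.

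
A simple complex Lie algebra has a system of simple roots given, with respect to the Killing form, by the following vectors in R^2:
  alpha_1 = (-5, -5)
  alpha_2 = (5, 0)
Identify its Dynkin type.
Compute the Cartan integers a_ij = 2(alpha_i, alpha_j)/(alpha_j, alpha_j); the resulting 2x2 Cartan matrix is
[[2, -2], [-1, 2]].
The roots have two lengths (squared-length ratio 2:1); the short ones are alpha_{2}. The associated Dynkin diagram is a chain of 2 nodes with a double edge at one end; the terminal node there is the unique short simple root (B_2), so the type is B_2 (the algebra so(5)).

B2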